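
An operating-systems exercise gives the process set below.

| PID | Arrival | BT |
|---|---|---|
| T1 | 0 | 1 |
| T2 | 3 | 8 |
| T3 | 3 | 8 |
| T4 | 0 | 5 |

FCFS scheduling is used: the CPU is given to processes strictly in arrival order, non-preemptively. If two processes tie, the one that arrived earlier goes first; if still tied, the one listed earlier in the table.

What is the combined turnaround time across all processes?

37

Gantt: | T1 0-1 | T4 1-6 | T2 6-14 | T3 14-22 |
Completion: T1=1  T2=14  T3=22  T4=6
Turnaround = completion − arrival: T1=1, T2=11, T3=19, T4=6
Total turnaround = 1 + 11 + 19 + 6 = 37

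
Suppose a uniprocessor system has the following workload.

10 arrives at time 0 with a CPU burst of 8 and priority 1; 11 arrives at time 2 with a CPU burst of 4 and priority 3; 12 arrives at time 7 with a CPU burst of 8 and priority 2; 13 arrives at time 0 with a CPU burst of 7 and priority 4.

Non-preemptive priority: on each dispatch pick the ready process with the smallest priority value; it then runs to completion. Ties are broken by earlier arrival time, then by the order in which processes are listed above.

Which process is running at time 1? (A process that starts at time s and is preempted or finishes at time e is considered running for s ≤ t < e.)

Schedule: | 10 0-8 | 12 8-16 | 11 16-20 | 13 20-27 |
Completion: 10=8  11=20  12=16  13=27
Turnaround (C−A): 10=8  11=18  12=9  13=27

10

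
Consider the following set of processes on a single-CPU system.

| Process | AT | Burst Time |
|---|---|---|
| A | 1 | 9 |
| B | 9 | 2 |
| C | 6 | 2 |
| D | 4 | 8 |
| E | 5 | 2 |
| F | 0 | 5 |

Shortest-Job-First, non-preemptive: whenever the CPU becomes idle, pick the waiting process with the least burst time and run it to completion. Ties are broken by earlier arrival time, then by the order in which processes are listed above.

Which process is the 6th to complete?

Timeline: | F 0-5 | E 5-7 | C 7-9 | B 9-11 | D 11-19 | A 19-28 |
Completion: A=28  B=11  C=9  D=19  E=7  F=5
Finish order: F → E → C → B → D → A

A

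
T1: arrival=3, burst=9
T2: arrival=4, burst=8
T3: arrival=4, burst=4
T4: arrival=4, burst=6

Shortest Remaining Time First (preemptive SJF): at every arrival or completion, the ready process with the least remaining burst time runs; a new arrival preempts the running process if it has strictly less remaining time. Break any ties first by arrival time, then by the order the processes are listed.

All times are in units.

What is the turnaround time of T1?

19

Gantt: | idle 0-3 | T1 3-4 | T3 4-8 | T4 8-14 | T1 14-22 | T2 22-30 |
Completion: T1=22  T2=30  T3=8  T4=14
Turnaround(T1) = completion − arrival = 22 − 3 = 19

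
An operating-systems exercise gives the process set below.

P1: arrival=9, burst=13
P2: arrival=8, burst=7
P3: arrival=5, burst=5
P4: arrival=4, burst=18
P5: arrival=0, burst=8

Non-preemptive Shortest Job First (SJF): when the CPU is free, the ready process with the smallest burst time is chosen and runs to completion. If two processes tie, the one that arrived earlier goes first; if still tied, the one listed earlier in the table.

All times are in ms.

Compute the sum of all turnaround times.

Gantt: | P5 0-8 | P3 8-13 | P2 13-20 | P1 20-33 | P4 33-51 |
Completion: P1=33  P2=20  P3=13  P4=51  P5=8
Turnaround = completion − arrival: P1=24, P2=12, P3=8, P4=47, P5=8
Total turnaround = 24 + 12 + 8 + 47 + 8 = 99

99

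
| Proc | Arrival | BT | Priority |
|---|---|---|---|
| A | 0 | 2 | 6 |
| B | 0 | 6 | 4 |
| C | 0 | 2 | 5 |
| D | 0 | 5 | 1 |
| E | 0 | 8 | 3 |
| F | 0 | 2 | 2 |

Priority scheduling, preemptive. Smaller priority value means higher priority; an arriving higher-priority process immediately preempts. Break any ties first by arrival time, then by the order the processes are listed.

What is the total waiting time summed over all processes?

71

Schedule: | D 0-5 | F 5-7 | E 7-15 | B 15-21 | C 21-23 | A 23-25 |
Completion: A=25  B=21  C=23  D=5  E=15  F=7
Turnaround (C−A): A=25  B=21  C=23  D=5  E=15  F=7
Waiting = turnaround − burst: A=23, B=15, C=21, D=0, E=7, F=5
Total waiting = 23 + 15 + 21 + 0 + 7 + 5 = 71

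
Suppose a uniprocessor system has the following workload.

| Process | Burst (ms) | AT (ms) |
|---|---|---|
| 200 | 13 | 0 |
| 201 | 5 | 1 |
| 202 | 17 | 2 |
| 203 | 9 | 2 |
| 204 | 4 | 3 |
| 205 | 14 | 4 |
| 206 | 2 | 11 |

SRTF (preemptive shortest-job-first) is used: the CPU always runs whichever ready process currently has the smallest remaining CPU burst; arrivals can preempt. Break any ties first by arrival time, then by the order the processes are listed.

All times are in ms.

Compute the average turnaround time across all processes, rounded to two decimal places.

Schedule: | 200 0-1 | 201 1-6 | 204 6-10 | 203 10-11 | 206 11-13 | 203 13-21 | 200 21-33 | 205 33-47 | 202 47-64 |
Completion: 200=33  201=6  202=64  203=21  204=10  205=47  206=13
Turnaround times: 200=33, 201=5, 202=62, 203=19, 204=7, 205=43, 206=2
Average turnaround = (33+5+62+19+7+43+2) / 7 = 171/7 = 24.43

24.43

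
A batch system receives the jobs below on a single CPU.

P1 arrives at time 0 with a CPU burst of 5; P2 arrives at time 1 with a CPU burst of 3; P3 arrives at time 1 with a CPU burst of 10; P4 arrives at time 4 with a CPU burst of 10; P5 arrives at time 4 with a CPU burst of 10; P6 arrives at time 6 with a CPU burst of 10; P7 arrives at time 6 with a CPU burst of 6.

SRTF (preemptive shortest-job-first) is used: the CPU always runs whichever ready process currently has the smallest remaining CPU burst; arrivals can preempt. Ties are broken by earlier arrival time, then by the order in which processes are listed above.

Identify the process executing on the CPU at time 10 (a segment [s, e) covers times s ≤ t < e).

Gantt: | P1 0-1 | P2 1-4 | P1 4-8 | P7 8-14 | P3 14-24 | P4 24-34 | P5 34-44 | P6 44-54 |
Completion: P1=8  P2=4  P3=24  P4=34  P5=44  P6=54  P7=14
Turnaround (C−A): P1=8  P2=3  P3=23  P4=30  P5=40  P6=48  P7=8

P7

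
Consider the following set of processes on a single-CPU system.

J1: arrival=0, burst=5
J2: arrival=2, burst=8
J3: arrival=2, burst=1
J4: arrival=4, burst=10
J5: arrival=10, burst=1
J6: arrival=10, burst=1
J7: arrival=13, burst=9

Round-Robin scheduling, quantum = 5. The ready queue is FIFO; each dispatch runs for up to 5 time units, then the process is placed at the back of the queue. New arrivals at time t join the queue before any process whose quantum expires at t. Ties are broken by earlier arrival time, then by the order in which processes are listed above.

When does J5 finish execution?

17

Schedule: | J1 0-5 | J2 5-10 | J3 10-11 | J4 11-16 | J5 16-17 | J6 17-18 | J2 18-21 | J7 21-26 | J4 26-31 | J7 31-35 |
Completion: J1=5  J2=21  J3=11  J4=31  J5=17  J6=18  J7=35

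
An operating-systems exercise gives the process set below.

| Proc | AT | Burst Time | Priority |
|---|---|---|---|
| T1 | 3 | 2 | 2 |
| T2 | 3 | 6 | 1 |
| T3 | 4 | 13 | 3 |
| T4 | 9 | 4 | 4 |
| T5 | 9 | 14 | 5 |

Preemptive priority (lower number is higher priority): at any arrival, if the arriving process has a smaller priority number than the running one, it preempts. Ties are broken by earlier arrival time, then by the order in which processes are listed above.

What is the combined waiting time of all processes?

47

Gantt: | idle 0-3 | T2 3-9 | T1 9-11 | T3 11-24 | T4 24-28 | T5 28-42 |
Completion: T1=11  T2=9  T3=24  T4=28  T5=42
Turnaround (C−A): T1=8  T2=6  T3=20  T4=19  T5=33
Waiting = turnaround − burst: T1=6, T2=0, T3=7, T4=15, T5=19
Total waiting = 6 + 0 + 7 + 15 + 19 = 47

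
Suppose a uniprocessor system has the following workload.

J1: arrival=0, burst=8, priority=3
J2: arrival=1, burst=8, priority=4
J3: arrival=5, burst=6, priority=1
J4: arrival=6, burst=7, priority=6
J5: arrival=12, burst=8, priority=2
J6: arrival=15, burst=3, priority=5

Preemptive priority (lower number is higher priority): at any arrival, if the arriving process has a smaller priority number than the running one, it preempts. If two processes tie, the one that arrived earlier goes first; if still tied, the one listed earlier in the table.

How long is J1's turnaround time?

Timeline: | J1 0-5 | J3 5-11 | J1 11-12 | J5 12-20 | J1 20-22 | J2 22-30 | J6 30-33 | J4 33-40 |
Completion: J1=22  J2=30  J3=11  J4=40  J5=20  J6=33
Turnaround (C−A): J1=22  J2=29  J3=6  J4=34  J5=8  J6=18
Turnaround(J1) = completion − arrival = 22 − 0 = 22

22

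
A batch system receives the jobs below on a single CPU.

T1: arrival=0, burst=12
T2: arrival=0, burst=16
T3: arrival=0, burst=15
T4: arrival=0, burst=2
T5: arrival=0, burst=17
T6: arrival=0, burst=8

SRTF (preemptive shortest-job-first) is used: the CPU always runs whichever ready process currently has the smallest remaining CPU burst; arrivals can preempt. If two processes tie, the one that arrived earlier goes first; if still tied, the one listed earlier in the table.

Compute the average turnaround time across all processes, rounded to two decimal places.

32.33

Schedule: | T4 0-2 | T6 2-10 | T1 10-22 | T3 22-37 | T2 37-53 | T5 53-70 |
Completion: T1=22  T2=53  T3=37  T4=2  T5=70  T6=10
Turnaround (C−A): T1=22  T2=53  T3=37  T4=2  T5=70  T6=10
Turnaround times: T1=22, T2=53, T3=37, T4=2, T5=70, T6=10
Average turnaround = (22+53+37+2+70+10) / 6 = 194/6 = 32.33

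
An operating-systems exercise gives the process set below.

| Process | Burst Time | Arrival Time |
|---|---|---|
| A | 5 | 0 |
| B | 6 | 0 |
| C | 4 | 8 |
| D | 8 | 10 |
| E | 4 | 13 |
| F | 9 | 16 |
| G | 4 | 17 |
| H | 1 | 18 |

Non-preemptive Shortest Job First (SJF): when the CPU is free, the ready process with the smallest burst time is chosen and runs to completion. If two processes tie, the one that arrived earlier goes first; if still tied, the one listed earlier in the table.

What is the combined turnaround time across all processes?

Timeline: | A 0-5 | B 5-11 | C 11-15 | E 15-19 | H 19-20 | G 20-24 | D 24-32 | F 32-41 |
Completion: A=5  B=11  C=15  D=32  E=19  F=41  G=24  H=20
Turnaround (C−A): A=5  B=11  C=7  D=22  E=6  F=25  G=7  H=2
Turnaround = completion − arrival: A=5, B=11, C=7, D=22, E=6, F=25, G=7, H=2
Total turnaround = 5 + 11 + 7 + 22 + 6 + 25 + 7 + 2 = 85

85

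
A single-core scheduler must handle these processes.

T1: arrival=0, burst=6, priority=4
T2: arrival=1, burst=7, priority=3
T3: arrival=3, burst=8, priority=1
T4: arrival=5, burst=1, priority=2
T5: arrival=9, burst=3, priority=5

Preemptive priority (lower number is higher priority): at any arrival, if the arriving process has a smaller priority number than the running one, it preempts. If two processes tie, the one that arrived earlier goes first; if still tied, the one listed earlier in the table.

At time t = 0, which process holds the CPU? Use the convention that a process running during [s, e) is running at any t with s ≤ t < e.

T1

Timeline: | T1 0-1 | T2 1-3 | T3 3-11 | T4 11-12 | T2 12-17 | T1 17-22 | T5 22-25 |
Completion: T1=22  T2=17  T3=11  T4=12  T5=25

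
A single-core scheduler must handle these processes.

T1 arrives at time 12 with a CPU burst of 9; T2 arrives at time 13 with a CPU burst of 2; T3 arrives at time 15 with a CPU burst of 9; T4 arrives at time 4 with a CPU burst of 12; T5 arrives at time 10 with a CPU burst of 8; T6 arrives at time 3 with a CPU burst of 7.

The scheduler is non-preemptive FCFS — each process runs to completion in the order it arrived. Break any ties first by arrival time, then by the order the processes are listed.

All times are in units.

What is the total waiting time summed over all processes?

Schedule: | idle 0-3 | T6 3-10 | T4 10-22 | T5 22-30 | T1 30-39 | T2 39-41 | T3 41-50 |
Completion: T1=39  T2=41  T3=50  T4=22  T5=30  T6=10
Waiting = turnaround − burst: T1=18, T2=26, T3=26, T4=6, T5=12, T6=0
Total waiting = 18 + 26 + 26 + 6 + 12 + 0 = 88

88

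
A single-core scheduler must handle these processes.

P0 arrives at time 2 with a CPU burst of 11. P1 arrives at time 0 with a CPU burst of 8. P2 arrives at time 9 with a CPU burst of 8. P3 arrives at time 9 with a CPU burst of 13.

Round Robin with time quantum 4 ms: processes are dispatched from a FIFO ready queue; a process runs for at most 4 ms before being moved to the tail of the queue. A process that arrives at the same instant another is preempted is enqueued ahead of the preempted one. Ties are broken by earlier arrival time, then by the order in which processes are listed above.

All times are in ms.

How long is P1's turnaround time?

12

Schedule: | P1 0-4 | P0 4-8 | P1 8-12 | P0 12-16 | P2 16-20 | P3 20-24 | P0 24-27 | P2 27-31 | P3 31-40 |
Completion: P0=27  P1=12  P2=31  P3=40
Turnaround(P1) = completion − arrival = 12 − 0 = 12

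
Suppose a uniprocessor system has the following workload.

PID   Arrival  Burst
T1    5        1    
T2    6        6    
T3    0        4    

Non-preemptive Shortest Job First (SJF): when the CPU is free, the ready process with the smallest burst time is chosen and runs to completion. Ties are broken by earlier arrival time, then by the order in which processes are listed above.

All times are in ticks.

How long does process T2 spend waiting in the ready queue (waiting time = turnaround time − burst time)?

0

Timeline: | T3 0-4 | idle 4-5 | T1 5-6 | T2 6-12 |
Completion: T1=6  T2=12  T3=4
Turnaround (C−A): T1=1  T2=6  T3=4
Waiting(T2) = turnaround − burst = 6 − 6 = 0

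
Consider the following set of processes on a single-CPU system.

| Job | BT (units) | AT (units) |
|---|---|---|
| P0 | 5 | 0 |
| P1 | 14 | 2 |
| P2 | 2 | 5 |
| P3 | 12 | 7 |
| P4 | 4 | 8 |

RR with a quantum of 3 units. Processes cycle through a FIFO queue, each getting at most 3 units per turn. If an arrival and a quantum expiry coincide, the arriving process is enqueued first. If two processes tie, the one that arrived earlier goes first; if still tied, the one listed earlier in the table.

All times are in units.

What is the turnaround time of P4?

Gantt: | P0 0-3 | P1 3-6 | P0 6-8 | P2 8-10 | P1 10-13 | P3 13-16 | P4 16-19 | P1 19-22 | P3 22-25 | P4 25-26 | P1 26-29 | P3 29-32 | P1 32-34 | P3 34-37 |
Completion: P0=8  P1=34  P2=10  P3=37  P4=26
Turnaround(P4) = completion − arrival = 26 − 8 = 18

18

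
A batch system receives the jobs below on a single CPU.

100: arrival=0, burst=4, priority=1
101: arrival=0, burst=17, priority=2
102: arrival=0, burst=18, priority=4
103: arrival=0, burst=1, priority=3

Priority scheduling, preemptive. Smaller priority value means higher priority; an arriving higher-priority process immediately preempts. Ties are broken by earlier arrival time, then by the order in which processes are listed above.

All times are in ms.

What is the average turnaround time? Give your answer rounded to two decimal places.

21.75

Timeline: | 100 0-4 | 101 4-21 | 103 21-22 | 102 22-40 |
Completion: 100=4  101=21  102=40  103=22
Turnaround times: 100=4, 101=21, 102=40, 103=22
Average turnaround = (4+21+40+22) / 4 = 87/4 = 21.75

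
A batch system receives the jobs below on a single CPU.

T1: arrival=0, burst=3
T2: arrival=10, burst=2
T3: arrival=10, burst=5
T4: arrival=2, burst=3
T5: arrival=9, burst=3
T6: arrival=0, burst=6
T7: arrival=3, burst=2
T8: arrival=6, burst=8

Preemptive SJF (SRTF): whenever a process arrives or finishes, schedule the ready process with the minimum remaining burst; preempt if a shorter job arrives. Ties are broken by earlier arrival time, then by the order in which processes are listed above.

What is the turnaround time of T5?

3

Timeline: | T1 0-3 | T7 3-5 | T4 5-8 | T6 8-9 | T5 9-12 | T2 12-14 | T6 14-19 | T3 19-24 | T8 24-32 |
Completion: T1=3  T2=14  T3=24  T4=8  T5=12  T6=19  T7=5  T8=32
Turnaround(T5) = completion − arrival = 12 − 9 = 3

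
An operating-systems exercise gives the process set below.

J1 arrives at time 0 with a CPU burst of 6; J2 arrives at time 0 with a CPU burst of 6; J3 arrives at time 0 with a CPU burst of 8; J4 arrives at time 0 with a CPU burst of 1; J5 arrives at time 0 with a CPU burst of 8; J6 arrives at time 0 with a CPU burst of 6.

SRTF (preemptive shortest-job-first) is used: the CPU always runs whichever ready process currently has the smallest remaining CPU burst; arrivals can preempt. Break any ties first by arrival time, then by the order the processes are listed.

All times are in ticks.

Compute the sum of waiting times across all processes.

67

Schedule: | J4 0-1 | J1 1-7 | J2 7-13 | J6 13-19 | J3 19-27 | J5 27-35 |
Completion: J1=7  J2=13  J3=27  J4=1  J5=35  J6=19
Waiting = turnaround − burst: J1=1, J2=7, J3=19, J4=0, J5=27, J6=13
Total waiting = 1 + 7 + 19 + 0 + 27 + 13 = 67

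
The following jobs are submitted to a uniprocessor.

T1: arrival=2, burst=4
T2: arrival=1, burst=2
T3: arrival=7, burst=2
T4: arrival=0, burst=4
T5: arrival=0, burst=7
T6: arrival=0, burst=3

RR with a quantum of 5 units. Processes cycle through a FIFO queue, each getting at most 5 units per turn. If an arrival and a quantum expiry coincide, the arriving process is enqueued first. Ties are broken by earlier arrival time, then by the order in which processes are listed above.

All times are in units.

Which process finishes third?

Schedule: | T4 0-4 | T5 4-9 | T6 9-12 | T2 12-14 | T1 14-18 | T3 18-20 | T5 20-22 |
Completion: T1=18  T2=14  T3=20  T4=4  T5=22  T6=12
Finish order: T4 → T6 → T2 → T1 → T3 → T5

T2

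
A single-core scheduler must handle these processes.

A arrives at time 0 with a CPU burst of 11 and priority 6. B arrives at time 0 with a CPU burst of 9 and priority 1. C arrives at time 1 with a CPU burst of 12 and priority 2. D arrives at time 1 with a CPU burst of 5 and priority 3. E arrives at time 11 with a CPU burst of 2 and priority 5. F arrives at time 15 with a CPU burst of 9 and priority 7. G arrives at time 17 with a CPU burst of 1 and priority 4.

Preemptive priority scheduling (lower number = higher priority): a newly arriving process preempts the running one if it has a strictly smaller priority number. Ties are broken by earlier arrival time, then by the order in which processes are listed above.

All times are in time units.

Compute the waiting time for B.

Gantt: | B 0-9 | C 9-21 | D 21-26 | G 26-27 | E 27-29 | A 29-40 | F 40-49 |
Completion: A=40  B=9  C=21  D=26  E=29  F=49  G=27
Turnaround (C−A): A=40  B=9  C=20  D=25  E=18  F=34  G=10
Waiting(B) = turnaround − burst = 9 − 9 = 0

0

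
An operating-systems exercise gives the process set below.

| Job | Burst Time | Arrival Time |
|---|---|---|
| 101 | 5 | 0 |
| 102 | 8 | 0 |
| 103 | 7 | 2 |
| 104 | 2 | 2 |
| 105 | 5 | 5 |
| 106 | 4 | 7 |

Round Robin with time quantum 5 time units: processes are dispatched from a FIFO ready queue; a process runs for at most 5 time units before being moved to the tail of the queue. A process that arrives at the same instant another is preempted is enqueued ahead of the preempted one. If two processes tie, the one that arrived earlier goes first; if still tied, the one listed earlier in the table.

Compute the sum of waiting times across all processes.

Timeline: | 101 0-5 | 102 5-10 | 103 10-15 | 104 15-17 | 105 17-22 | 106 22-26 | 102 26-29 | 103 29-31 |
Completion: 101=5  102=29  103=31  104=17  105=22  106=26
Turnaround (C−A): 101=5  102=29  103=29  104=15  105=17  106=19
Waiting = turnaround − burst: 101=0, 102=21, 103=22, 104=13, 105=12, 106=15
Total waiting = 0 + 21 + 22 + 13 + 12 + 15 = 83

83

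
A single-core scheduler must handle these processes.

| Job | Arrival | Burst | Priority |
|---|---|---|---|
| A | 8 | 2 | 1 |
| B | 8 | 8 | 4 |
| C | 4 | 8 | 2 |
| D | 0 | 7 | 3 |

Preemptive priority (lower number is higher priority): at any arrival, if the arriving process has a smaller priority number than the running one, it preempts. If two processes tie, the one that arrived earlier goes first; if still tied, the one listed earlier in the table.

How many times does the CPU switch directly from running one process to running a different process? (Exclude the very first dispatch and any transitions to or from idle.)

5

Schedule: | D 0-4 | C 4-8 | A 8-10 | C 10-14 | D 14-17 | B 17-25 |
Completion: A=10  B=25  C=14  D=17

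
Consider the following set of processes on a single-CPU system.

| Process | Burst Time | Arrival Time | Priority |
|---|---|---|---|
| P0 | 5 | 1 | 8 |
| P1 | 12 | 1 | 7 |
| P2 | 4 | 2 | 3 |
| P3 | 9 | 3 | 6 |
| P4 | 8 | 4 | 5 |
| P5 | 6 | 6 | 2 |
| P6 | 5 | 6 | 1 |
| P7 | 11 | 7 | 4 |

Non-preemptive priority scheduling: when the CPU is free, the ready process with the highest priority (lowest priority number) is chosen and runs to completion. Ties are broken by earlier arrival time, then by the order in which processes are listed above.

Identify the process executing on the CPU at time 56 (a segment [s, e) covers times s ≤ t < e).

Gantt: | idle 0-1 | P1 1-13 | P6 13-18 | P5 18-24 | P2 24-28 | P7 28-39 | P4 39-47 | P3 47-56 | P0 56-61 |
Completion: P0=61  P1=13  P2=28  P3=56  P4=47  P5=24  P6=18  P7=39
Turnaround (C−A): P0=60  P1=12  P2=26  P3=53  P4=43  P5=18  P6=12  P7=32

P0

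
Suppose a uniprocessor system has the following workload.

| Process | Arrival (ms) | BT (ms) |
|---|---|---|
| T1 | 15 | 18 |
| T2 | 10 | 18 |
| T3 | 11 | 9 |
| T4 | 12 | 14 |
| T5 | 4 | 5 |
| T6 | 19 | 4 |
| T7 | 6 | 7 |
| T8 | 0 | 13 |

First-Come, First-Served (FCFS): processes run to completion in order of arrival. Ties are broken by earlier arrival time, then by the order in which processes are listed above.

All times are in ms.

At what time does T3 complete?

52

Timeline: | T8 0-13 | T5 13-18 | T7 18-25 | T2 25-43 | T3 43-52 | T4 52-66 | T1 66-84 | T6 84-88 |
Completion: T1=84  T2=43  T3=52  T4=66  T5=18  T6=88  T7=25  T8=13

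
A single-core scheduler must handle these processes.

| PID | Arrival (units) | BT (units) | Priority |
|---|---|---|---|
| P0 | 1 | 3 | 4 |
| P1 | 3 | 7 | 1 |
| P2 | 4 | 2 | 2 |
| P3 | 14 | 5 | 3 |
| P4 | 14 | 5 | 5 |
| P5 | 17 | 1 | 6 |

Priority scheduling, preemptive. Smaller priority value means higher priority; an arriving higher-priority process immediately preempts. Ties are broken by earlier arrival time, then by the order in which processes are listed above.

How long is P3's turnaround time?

5

Gantt: | idle 0-1 | P0 1-3 | P1 3-10 | P2 10-12 | P0 12-13 | idle 13-14 | P3 14-19 | P4 19-24 | P5 24-25 |
Completion: P0=13  P1=10  P2=12  P3=19  P4=24  P5=25
Turnaround(P3) = completion − arrival = 19 − 14 = 5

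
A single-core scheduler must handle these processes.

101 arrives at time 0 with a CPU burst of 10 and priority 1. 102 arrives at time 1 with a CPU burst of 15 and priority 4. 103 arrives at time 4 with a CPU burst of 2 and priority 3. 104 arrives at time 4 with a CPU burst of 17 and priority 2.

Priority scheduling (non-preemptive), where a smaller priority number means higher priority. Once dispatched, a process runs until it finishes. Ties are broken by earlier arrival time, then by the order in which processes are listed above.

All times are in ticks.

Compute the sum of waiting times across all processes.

57

Gantt: | 101 0-10 | 104 10-27 | 103 27-29 | 102 29-44 |
Completion: 101=10  102=44  103=29  104=27
Turnaround (C−A): 101=10  102=43  103=25  104=23
Waiting = turnaround − burst: 101=0, 102=28, 103=23, 104=6
Total waiting = 0 + 28 + 23 + 6 = 57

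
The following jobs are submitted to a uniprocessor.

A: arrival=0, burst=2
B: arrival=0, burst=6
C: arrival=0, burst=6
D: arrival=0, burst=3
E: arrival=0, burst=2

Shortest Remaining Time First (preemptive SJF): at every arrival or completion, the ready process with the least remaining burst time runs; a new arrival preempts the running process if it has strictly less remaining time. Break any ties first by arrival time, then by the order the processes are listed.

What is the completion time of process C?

19

Gantt: | A 0-2 | E 2-4 | D 4-7 | B 7-13 | C 13-19 |
Completion: A=2  B=13  C=19  D=7  E=4
Turnaround (C−A): A=2  B=13  C=19  D=7  E=4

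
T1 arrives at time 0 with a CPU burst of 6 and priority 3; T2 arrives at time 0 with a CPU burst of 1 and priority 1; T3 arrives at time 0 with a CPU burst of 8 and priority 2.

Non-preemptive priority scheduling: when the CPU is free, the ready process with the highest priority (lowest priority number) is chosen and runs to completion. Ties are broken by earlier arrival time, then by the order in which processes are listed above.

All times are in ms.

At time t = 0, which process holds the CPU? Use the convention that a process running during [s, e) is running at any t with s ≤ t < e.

T2

Timeline: | T2 0-1 | T3 1-9 | T1 9-15 |
Completion: T1=15  T2=1  T3=9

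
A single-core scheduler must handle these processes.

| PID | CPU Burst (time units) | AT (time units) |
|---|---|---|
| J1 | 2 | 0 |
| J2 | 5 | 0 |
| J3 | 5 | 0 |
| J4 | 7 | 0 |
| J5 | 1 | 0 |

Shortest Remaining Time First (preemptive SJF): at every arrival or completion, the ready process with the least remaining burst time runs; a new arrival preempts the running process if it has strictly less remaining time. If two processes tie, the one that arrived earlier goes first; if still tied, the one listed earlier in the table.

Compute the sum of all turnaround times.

Timeline: | J5 0-1 | J1 1-3 | J2 3-8 | J3 8-13 | J4 13-20 |
Completion: J1=3  J2=8  J3=13  J4=20  J5=1
Turnaround = completion − arrival: J1=3, J2=8, J3=13, J4=20, J5=1
Total turnaround = 3 + 8 + 13 + 20 + 1 = 45

45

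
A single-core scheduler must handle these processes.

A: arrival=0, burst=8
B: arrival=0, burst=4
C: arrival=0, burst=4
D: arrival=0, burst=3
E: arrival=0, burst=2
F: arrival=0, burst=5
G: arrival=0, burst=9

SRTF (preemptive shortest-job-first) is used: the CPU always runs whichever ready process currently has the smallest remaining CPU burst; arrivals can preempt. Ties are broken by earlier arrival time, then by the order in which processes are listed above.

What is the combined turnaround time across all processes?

108

Schedule: | E 0-2 | D 2-5 | B 5-9 | C 9-13 | F 13-18 | A 18-26 | G 26-35 |
Completion: A=26  B=9  C=13  D=5  E=2  F=18  G=35
Turnaround (C−A): A=26  B=9  C=13  D=5  E=2  F=18  G=35
Turnaround = completion − arrival: A=26, B=9, C=13, D=5, E=2, F=18, G=35
Total turnaround = 26 + 9 + 13 + 5 + 2 + 18 + 35 = 108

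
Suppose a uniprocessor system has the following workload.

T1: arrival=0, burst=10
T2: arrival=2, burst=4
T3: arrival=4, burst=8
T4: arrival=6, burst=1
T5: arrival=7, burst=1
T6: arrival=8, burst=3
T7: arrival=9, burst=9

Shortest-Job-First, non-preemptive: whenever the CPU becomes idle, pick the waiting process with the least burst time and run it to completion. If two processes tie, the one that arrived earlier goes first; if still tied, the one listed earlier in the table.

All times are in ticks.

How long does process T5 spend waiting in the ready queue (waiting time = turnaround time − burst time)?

4

Gantt: | T1 0-10 | T4 10-11 | T5 11-12 | T6 12-15 | T2 15-19 | T3 19-27 | T7 27-36 |
Completion: T1=10  T2=19  T3=27  T4=11  T5=12  T6=15  T7=36
Waiting(T5) = turnaround − burst = 5 − 1 = 4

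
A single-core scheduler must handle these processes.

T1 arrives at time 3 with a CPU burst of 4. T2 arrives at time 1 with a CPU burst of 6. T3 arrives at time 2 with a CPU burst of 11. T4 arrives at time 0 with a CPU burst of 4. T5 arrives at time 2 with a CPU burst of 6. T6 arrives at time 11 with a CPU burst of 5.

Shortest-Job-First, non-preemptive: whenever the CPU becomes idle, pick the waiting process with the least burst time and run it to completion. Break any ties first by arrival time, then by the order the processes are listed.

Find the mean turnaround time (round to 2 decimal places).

Gantt: | T4 0-4 | T1 4-8 | T2 8-14 | T6 14-19 | T5 19-25 | T3 25-36 |
Completion: T1=8  T2=14  T3=36  T4=4  T5=25  T6=19
Turnaround times: T1=5, T2=13, T3=34, T4=4, T5=23, T6=8
Average turnaround = (5+13+34+4+23+8) / 6 = 87/6 = 14.50

14.50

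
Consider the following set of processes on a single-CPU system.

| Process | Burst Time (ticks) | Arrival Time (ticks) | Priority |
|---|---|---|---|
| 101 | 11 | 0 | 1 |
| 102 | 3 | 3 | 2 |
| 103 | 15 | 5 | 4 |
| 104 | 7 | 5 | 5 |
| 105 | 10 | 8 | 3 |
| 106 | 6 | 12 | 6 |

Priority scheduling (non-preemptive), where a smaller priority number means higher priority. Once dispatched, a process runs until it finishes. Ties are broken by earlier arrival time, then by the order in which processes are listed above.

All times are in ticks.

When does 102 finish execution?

Schedule: | 101 0-11 | 102 11-14 | 105 14-24 | 103 24-39 | 104 39-46 | 106 46-52 |
Completion: 101=11  102=14  103=39  104=46  105=24  106=52

14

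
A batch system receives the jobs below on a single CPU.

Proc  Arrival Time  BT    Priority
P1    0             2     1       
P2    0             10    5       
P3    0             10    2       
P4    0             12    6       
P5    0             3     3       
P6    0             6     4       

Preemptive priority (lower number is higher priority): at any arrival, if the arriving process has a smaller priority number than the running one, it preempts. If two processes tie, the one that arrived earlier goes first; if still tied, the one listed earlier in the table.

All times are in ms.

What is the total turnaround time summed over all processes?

124

Schedule: | P1 0-2 | P3 2-12 | P5 12-15 | P6 15-21 | P2 21-31 | P4 31-43 |
Completion: P1=2  P2=31  P3=12  P4=43  P5=15  P6=21
Turnaround = completion − arrival: P1=2, P2=31, P3=12, P4=43, P5=15, P6=21
Total turnaround = 2 + 31 + 12 + 43 + 15 + 21 = 124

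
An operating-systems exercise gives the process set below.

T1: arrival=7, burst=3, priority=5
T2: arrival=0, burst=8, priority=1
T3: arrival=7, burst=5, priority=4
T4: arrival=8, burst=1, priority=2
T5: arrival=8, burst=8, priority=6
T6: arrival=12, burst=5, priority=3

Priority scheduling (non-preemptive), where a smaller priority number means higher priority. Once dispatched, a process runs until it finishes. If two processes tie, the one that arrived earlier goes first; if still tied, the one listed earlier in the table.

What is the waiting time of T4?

0

Timeline: | T2 0-8 | T4 8-9 | T3 9-14 | T6 14-19 | T1 19-22 | T5 22-30 |
Completion: T1=22  T2=8  T3=14  T4=9  T5=30  T6=19
Turnaround (C−A): T1=15  T2=8  T3=7  T4=1  T5=22  T6=7
Waiting(T4) = turnaround − burst = 1 − 1 = 0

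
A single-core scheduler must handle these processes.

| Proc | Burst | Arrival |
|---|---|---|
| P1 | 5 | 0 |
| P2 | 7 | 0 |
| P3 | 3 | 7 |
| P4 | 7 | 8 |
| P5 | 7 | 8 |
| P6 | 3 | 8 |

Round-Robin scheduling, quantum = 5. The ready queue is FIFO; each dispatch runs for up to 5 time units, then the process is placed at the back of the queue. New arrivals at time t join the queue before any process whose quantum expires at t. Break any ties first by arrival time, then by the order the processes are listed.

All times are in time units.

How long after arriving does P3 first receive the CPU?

3

Schedule: | P1 0-5 | P2 5-10 | P3 10-13 | P4 13-18 | P5 18-23 | P6 23-26 | P2 26-28 | P4 28-30 | P5 30-32 |
Completion: P1=5  P2=28  P3=13  P4=30  P5=32  P6=26
Response(P3) = first start − arrival = 10 − 7 = 3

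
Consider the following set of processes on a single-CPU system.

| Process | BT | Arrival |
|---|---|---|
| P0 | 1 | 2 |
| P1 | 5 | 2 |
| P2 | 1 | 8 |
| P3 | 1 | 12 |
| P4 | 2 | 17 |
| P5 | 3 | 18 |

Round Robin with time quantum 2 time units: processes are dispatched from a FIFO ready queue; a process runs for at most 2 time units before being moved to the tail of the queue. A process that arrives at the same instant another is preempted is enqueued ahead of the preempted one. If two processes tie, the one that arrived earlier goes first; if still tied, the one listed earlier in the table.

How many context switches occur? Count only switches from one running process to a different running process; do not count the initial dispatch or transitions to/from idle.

Timeline: | idle 0-2 | P0 2-3 | P1 3-8 | P2 8-9 | idle 9-12 | P3 12-13 | idle 13-17 | P4 17-19 | P5 19-22 |
Completion: P0=3  P1=8  P2=9  P3=13  P4=19  P5=22
Turnaround (C−A): P0=1  P1=6  P2=1  P3=1  P4=2  P5=4

3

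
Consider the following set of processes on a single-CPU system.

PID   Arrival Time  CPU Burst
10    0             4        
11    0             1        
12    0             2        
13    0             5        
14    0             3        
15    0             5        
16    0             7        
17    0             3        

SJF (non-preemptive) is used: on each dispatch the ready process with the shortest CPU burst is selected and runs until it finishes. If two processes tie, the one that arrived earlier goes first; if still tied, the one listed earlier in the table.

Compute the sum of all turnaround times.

Gantt: | 11 0-1 | 12 1-3 | 14 3-6 | 17 6-9 | 10 9-13 | 13 13-18 | 15 18-23 | 16 23-30 |
Completion: 10=13  11=1  12=3  13=18  14=6  15=23  16=30  17=9
Turnaround (C−A): 10=13  11=1  12=3  13=18  14=6  15=23  16=30  17=9
Turnaround = completion − arrival: 10=13, 11=1, 12=3, 13=18, 14=6, 15=23, 16=30, 17=9
Total turnaround = 13 + 1 + 3 + 18 + 6 + 23 + 30 + 9 = 103

103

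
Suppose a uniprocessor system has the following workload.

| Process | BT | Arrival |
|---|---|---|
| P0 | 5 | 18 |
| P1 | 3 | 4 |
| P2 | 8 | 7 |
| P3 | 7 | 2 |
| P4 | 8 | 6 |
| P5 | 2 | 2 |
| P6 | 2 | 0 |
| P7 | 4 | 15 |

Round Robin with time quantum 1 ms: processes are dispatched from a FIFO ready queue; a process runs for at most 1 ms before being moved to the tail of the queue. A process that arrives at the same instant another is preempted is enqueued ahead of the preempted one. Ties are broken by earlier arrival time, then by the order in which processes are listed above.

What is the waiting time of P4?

Gantt: | P6 0-2 | P3 2-3 | P5 3-4 | P3 4-5 | P1 5-6 | P5 6-7 | P3 7-8 | P4 8-9 | P1 9-10 | P2 10-11 | P3 11-12 | P4 12-13 | P1 13-14 | P2 14-15 | P3 15-16 | P4 16-17 | P7 17-18 | P2 18-19 | P3 19-20 | P4 20-21 | P0 21-22 | P7 22-23 | P2 23-24 | P3 24-25 | P4 25-26 | P0 26-27 | P7 27-28 | P2 28-29 | P4 29-30 | P0 30-31 | P7 31-32 | P2 32-33 | P4 33-34 | P0 34-35 | P2 35-36 | P4 36-37 | P0 37-38 | P2 38-39 |
Completion: P0=38  P1=14  P2=39  P3=25  P4=37  P5=7  P6=2  P7=32
Turnaround (C−A): P0=20  P1=10  P2=32  P3=23  P4=31  P5=5  P6=2  P7=17
Waiting(P4) = turnaround − burst = 31 − 8 = 23

23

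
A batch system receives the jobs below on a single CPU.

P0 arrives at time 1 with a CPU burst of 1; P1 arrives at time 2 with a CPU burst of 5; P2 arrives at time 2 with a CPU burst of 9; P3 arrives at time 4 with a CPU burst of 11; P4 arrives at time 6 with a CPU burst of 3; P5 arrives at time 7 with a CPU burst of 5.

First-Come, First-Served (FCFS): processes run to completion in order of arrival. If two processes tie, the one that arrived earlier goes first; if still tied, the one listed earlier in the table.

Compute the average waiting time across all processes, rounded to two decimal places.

10.17

Schedule: | idle 0-1 | P0 1-2 | P1 2-7 | P2 7-16 | P3 16-27 | P4 27-30 | P5 30-35 |
Completion: P0=2  P1=7  P2=16  P3=27  P4=30  P5=35
Waiting times: P0=0, P1=0, P2=5, P3=12, P4=21, P5=23
Average waiting = (0+0+5+12+21+23) / 6 = 61/6 = 10.17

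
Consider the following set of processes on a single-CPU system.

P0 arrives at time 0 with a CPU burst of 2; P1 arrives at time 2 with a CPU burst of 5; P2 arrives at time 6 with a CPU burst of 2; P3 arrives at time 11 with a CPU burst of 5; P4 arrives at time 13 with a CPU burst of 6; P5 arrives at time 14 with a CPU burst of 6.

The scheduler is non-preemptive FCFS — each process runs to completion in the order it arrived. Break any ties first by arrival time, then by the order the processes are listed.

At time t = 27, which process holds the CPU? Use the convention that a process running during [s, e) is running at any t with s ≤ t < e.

P5

Timeline: | P0 0-2 | P1 2-7 | P2 7-9 | idle 9-11 | P3 11-16 | P4 16-22 | P5 22-28 |
Completion: P0=2  P1=7  P2=9  P3=16  P4=22  P5=28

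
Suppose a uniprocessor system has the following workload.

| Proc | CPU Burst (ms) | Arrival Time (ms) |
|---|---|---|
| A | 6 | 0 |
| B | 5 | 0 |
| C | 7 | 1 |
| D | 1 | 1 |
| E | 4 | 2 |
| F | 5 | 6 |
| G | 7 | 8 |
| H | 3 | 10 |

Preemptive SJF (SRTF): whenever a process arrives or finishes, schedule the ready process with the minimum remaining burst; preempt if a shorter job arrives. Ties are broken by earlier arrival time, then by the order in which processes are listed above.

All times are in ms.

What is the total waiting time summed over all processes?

Timeline: | B 0-1 | D 1-2 | B 2-6 | E 6-10 | H 10-13 | F 13-18 | A 18-24 | C 24-31 | G 31-38 |
Completion: A=24  B=6  C=31  D=2  E=10  F=18  G=38  H=13
Waiting = turnaround − burst: A=18, B=1, C=23, D=0, E=4, F=7, G=23, H=0
Total waiting = 18 + 1 + 23 + 0 + 4 + 7 + 23 + 0 = 76

76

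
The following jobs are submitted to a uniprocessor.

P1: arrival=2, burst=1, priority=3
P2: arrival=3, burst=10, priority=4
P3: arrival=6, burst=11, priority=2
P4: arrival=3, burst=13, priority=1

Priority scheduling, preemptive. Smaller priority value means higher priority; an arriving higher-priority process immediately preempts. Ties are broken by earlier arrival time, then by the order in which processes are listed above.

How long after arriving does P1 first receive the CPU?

Gantt: | idle 0-2 | P1 2-3 | P4 3-16 | P3 16-27 | P2 27-37 |
Completion: P1=3  P2=37  P3=27  P4=16
Response(P1) = first start − arrival = 2 − 2 = 0

0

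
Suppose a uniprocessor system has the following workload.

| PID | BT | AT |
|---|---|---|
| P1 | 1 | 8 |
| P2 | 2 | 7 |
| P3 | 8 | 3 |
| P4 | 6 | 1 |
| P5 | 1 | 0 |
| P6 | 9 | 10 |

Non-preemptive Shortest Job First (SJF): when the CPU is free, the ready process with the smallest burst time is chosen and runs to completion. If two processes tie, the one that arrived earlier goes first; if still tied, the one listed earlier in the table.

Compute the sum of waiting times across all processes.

16

Gantt: | P5 0-1 | P4 1-7 | P2 7-9 | P1 9-10 | P3 10-18 | P6 18-27 |
Completion: P1=10  P2=9  P3=18  P4=7  P5=1  P6=27
Turnaround (C−A): P1=2  P2=2  P3=15  P4=6  P5=1  P6=17
Waiting = turnaround − burst: P1=1, P2=0, P3=7, P4=0, P5=0, P6=8
Total waiting = 1 + 0 + 7 + 0 + 0 + 8 = 16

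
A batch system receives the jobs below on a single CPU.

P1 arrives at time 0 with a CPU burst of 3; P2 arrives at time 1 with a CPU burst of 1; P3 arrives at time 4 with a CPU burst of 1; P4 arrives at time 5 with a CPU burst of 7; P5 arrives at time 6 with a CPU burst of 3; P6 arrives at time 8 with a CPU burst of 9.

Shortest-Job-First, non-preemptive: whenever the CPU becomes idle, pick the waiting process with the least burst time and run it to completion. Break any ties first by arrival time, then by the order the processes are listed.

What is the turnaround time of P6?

Gantt: | P1 0-3 | P2 3-4 | P3 4-5 | P4 5-12 | P5 12-15 | P6 15-24 |
Completion: P1=3  P2=4  P3=5  P4=12  P5=15  P6=24
Turnaround(P6) = completion − arrival = 24 − 8 = 16

16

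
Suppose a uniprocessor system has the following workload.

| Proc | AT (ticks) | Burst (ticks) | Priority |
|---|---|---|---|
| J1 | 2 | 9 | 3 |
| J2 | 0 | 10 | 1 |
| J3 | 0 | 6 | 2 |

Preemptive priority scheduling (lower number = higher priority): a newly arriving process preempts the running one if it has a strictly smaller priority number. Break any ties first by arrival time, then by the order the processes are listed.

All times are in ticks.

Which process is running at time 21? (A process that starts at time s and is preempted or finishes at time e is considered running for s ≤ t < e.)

J1

Timeline: | J2 0-10 | J3 10-16 | J1 16-25 |
Completion: J1=25  J2=10  J3=16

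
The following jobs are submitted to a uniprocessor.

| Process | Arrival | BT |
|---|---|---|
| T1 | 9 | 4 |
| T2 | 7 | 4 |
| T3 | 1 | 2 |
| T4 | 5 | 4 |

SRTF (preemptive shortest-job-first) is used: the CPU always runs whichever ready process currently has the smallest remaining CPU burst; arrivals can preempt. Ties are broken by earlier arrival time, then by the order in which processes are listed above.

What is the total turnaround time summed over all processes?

20

Schedule: | idle 0-1 | T3 1-3 | idle 3-5 | T4 5-9 | T2 9-13 | T1 13-17 |
Completion: T1=17  T2=13  T3=3  T4=9
Turnaround (C−A): T1=8  T2=6  T3=2  T4=4
Turnaround = completion − arrival: T1=8, T2=6, T3=2, T4=4
Total turnaround = 8 + 6 + 2 + 4 = 20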